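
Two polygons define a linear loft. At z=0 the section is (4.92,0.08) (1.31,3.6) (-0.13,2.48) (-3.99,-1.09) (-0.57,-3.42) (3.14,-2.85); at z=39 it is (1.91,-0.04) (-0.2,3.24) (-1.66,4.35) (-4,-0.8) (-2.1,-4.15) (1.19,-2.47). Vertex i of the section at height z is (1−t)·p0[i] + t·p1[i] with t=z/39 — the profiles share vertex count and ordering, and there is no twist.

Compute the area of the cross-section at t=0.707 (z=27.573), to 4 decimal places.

Cross-section at t=0.707: each vertex is (1-t)·p0[i] + t·p1[i].
  v1: (1-0.707)·(4.92,0.08) + 0.707·(1.91,-0.04) = (2.7919,-0.0048)
  v2: (1-0.707)·(1.31,3.6) + 0.707·(-0.2,3.24) = (0.2424,3.3455)
  v3: (1-0.707)·(-0.13,2.48) + 0.707·(-1.66,4.35) = (-1.2117,3.8021)
  v4: (1-0.707)·(-3.99,-1.09) + 0.707·(-4,-0.8) = (-3.9971,-0.8850)
  v5: (1-0.707)·(-0.57,-3.42) + 0.707·(-2.1,-4.15) = (-1.6517,-3.9361)
  v6: (1-0.707)·(3.14,-2.85) + 0.707·(1.19,-2.47) = (1.7614,-2.5813)
Shoelace sum Σ(x_i·y_{i+1} − x_{i+1}·y_i):
  i=1: 2.7919·3.3455 − 0.2424·-0.0048 = +9.3415 (running +9.3415)
  i=2: 0.2424·3.8021 − -1.2117·3.3455 = +4.9755 (running +14.3170)
  i=3: -1.2117·-0.8850 − -3.9971·3.8021 = +16.2695 (running +30.5866)
  i=4: -3.9971·-3.9361 − -1.6517·-0.8850 = +14.2712 (running +44.8578)
  i=5: -1.6517·-2.5813 − 1.7614·-3.9361 = +11.1965 (running +56.0542)
  i=6: 1.7614·-0.0048 − 2.7919·-2.5813 = +7.1984 (running +63.2526)
Area = |Σ|/2 = |63.2526|/2 = 31.6263

Area at t=0.707: 31.6263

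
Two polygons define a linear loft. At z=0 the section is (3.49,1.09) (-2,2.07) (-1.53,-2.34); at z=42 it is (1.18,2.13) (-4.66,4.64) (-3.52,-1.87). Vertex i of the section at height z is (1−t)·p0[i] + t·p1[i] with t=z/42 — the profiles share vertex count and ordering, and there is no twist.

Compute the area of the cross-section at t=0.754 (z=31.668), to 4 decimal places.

Cross-section at t=0.754: each vertex is (1-t)·p0[i] + t·p1[i].
  v1: (1-0.754)·(3.49,1.09) + 0.754·(1.18,2.13) = (1.7483,1.8742)
  v2: (1-0.754)·(-2,2.07) + 0.754·(-4.66,4.64) = (-4.0056,4.0078)
  v3: (1-0.754)·(-1.53,-2.34) + 0.754·(-3.52,-1.87) = (-3.0305,-1.9856)
Shoelace sum Σ(x_i·y_{i+1} − x_{i+1}·y_i):
  i=1: 1.7483·4.0078 − -4.0056·1.8742 = +14.5139 (running +14.5139)
  i=2: -4.0056·-1.9856 − -3.0305·4.0078 = +20.0991 (running +34.6129)
  i=3: -3.0305·1.8742 − 1.7483·-1.9856 = -2.2082 (running +32.4048)
Area = |Σ|/2 = |32.4048|/2 = 16.2024

Area at t=0.754: 16.2024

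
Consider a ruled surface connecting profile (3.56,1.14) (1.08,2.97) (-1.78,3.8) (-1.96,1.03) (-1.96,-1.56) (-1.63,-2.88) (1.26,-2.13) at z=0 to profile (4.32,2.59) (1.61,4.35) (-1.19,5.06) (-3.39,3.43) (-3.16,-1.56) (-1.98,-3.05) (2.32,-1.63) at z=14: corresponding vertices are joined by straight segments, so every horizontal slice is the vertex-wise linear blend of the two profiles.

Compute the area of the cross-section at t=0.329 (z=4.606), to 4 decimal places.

Area at t=0.329: 29.8012

Cross-section at t=0.329: each vertex is (1-t)·p0[i] + t·p1[i].
  v1: (1-0.329)·(3.56,1.14) + 0.329·(4.32,2.59) = (3.8100,1.6170)
  v2: (1-0.329)·(1.08,2.97) + 0.329·(1.61,4.35) = (1.2544,3.4240)
  v3: (1-0.329)·(-1.78,3.8) + 0.329·(-1.19,5.06) = (-1.5859,4.2145)
  v4: (1-0.329)·(-1.96,1.03) + 0.329·(-3.39,3.43) = (-2.4305,1.8196)
  v5: (1-0.329)·(-1.96,-1.56) + 0.329·(-3.16,-1.56) = (-2.3548,-1.5600)
  v6: (1-0.329)·(-1.63,-2.88) + 0.329·(-1.98,-3.05) = (-1.7452,-2.9359)
  v7: (1-0.329)·(1.26,-2.13) + 0.329·(2.32,-1.63) = (1.6087,-1.9655)
Shoelace sum Σ(x_i·y_{i+1} − x_{i+1}·y_i):
  i=1: 3.8100·3.4240 − 1.2544·1.6170 = +11.0173 (running +11.0173)
  i=2: 1.2544·4.2145 − -1.5859·3.4240 = +10.7167 (running +21.7340)
  i=3: -1.5859·1.8196 − -2.4305·4.2145 = +7.3576 (running +29.0916)
  i=4: -2.4305·-1.5600 − -2.3548·1.8196 = +8.0763 (running +37.1679)
  i=5: -2.3548·-2.9359 − -1.7452·-1.5600 = +4.1911 (running +41.3590)
  i=6: -1.7452·-1.9655 − 1.6087·-2.9359 = +8.1532 (running +49.5123)
  i=7: 1.6087·1.6170 − 3.8100·-1.9655 = +10.0900 (running +59.6023)
Area = |Σ|/2 = |59.6023|/2 = 29.8012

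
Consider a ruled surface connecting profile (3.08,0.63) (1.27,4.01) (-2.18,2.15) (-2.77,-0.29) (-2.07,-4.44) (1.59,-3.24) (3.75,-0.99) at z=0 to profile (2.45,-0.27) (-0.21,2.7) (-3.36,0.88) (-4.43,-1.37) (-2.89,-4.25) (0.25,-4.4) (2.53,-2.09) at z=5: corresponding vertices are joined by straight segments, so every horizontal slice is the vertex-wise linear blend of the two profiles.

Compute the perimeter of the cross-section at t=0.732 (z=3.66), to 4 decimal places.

Cross-section at t=0.732: each vertex is (1-t)·p0[i] + t·p1[i].
  v1: (1-0.732)·(3.08,0.63) + 0.732·(2.45,-0.27) = (2.6188,-0.0288)
  v2: (1-0.732)·(1.27,4.01) + 0.732·(-0.21,2.7) = (0.1866,3.0511)
  v3: (1-0.732)·(-2.18,2.15) + 0.732·(-3.36,0.88) = (-3.0438,1.2204)
  v4: (1-0.732)·(-2.77,-0.29) + 0.732·(-4.43,-1.37) = (-3.9851,-1.0806)
  v5: (1-0.732)·(-2.07,-4.44) + 0.732·(-2.89,-4.25) = (-2.6702,-4.3009)
  v6: (1-0.732)·(1.59,-3.24) + 0.732·(0.25,-4.4) = (0.6091,-4.0891)
  v7: (1-0.732)·(3.75,-0.99) + 0.732·(2.53,-2.09) = (2.8570,-1.7952)
Perimeter = Σ |v_{i+1} − v_i|:
  edge 1→2: √(-2.4322² + 3.0799²) = 3.9244 (running 3.9244)
  edge 2→3: √(-3.2304² + -1.8307²) = 3.7131 (running 7.6375)
  edge 3→4: √(-0.9414² + -2.3009²) = 2.4860 (running 10.1236)
  edge 4→5: √(1.3149² + -3.2204²) = 3.4785 (running 13.6020)
  edge 5→6: √(3.2794² + 0.2118²) = 3.2862 (running 16.8882)
  edge 6→7: √(2.2478² + 2.2939²) = 3.2117 (running 20.0999)
  edge 7→1: √(-0.2381² + 1.7664²) = 1.7824 (running 21.8823)
Perimeter = 21.8823

Perimeter at t=0.732: 21.8823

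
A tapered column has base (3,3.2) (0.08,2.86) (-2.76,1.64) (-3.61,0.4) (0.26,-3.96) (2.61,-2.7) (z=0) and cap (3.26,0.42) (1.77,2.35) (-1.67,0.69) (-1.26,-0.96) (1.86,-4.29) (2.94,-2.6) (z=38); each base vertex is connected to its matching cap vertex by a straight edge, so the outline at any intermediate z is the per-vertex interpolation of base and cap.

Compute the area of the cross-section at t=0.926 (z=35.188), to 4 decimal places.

Cross-section at t=0.926: each vertex is (1-t)·p0[i] + t·p1[i].
  v1: (1-0.926)·(3,3.2) + 0.926·(3.26,0.42) = (3.2408,0.6257)
  v2: (1-0.926)·(0.08,2.86) + 0.926·(1.77,2.35) = (1.6449,2.3877)
  v3: (1-0.926)·(-2.76,1.64) + 0.926·(-1.67,0.69) = (-1.7507,0.7603)
  v4: (1-0.926)·(-3.61,0.4) + 0.926·(-1.26,-0.96) = (-1.4339,-0.8594)
  v5: (1-0.926)·(0.26,-3.96) + 0.926·(1.86,-4.29) = (1.7416,-4.2656)
  v6: (1-0.926)·(2.61,-2.7) + 0.926·(2.94,-2.6) = (2.9156,-2.6074)
Shoelace sum Σ(x_i·y_{i+1} − x_{i+1}·y_i):
  i=1: 3.2408·2.3877 − 1.6449·0.6257 = +6.7088 (running +6.7088)
  i=2: 1.6449·0.7603 − -1.7507·2.3877 = +5.4308 (running +12.1396)
  i=3: -1.7507·-0.8594 − -1.4339·0.7603 = +2.5946 (running +14.7342)
  i=4: -1.4339·-4.2656 − 1.7416·-0.8594 = +7.6131 (running +22.3473)
  i=5: 1.7416·-2.6074 − 2.9156·-4.2656 = +7.8956 (running +30.2429)
  i=6: 2.9156·0.6257 − 3.2408·-2.6074 = +10.2743 (running +40.5172)
Area = |Σ|/2 = |40.5172|/2 = 20.2586

Area at t=0.926: 20.2586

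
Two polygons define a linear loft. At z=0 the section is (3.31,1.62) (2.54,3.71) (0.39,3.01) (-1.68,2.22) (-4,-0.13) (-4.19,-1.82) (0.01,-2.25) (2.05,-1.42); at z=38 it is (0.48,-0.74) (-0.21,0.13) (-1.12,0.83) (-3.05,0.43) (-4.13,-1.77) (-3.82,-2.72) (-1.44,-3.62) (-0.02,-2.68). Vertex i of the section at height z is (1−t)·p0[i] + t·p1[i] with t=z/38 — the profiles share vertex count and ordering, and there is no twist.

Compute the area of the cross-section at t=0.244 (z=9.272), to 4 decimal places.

Cross-section at t=0.244: each vertex is (1-t)·p0[i] + t·p1[i].
  v1: (1-0.244)·(3.31,1.62) + 0.244·(0.48,-0.74) = (2.6195,1.0442)
  v2: (1-0.244)·(2.54,3.71) + 0.244·(-0.21,0.13) = (1.8690,2.8365)
  v3: (1-0.244)·(0.39,3.01) + 0.244·(-1.12,0.83) = (0.0216,2.4781)
  v4: (1-0.244)·(-1.68,2.22) + 0.244·(-3.05,0.43) = (-2.0143,1.7832)
  v5: (1-0.244)·(-4,-0.13) + 0.244·(-4.13,-1.77) = (-4.0317,-0.5302)
  v6: (1-0.244)·(-4.19,-1.82) + 0.244·(-3.82,-2.72) = (-4.0997,-2.0396)
  v7: (1-0.244)·(0.01,-2.25) + 0.244·(-1.44,-3.62) = (-0.3438,-2.5843)
  v8: (1-0.244)·(2.05,-1.42) + 0.244·(-0.02,-2.68) = (1.5449,-1.7274)
Shoelace sum Σ(x_i·y_{i+1} − x_{i+1}·y_i):
  i=1: 2.6195·2.8365 − 1.8690·1.0442 = +5.4786 (running +5.4786)
  i=2: 1.8690·2.4781 − 0.0216·2.8365 = +4.5704 (running +10.0489)
  i=3: 0.0216·1.7832 − -2.0143·2.4781 = +5.0300 (running +15.0789)
  i=4: -2.0143·-0.5302 − -4.0317·1.7832 = +8.2574 (running +23.3364)
  i=5: -4.0317·-2.0396 − -4.0997·-0.5302 = +6.0496 (running +29.3859)
  i=6: -4.0997·-2.5843 − -0.3438·-2.0396 = +9.8936 (running +39.2796)
  i=7: -0.3438·-1.7274 − 1.5449·-2.5843 = +4.5864 (running +43.8660)
  i=8: 1.5449·1.0442 − 2.6195·-1.7274 = +6.1381 (running +50.0041)
Area = |Σ|/2 = |50.0041|/2 = 25.0020

Area at t=0.244: 25.0020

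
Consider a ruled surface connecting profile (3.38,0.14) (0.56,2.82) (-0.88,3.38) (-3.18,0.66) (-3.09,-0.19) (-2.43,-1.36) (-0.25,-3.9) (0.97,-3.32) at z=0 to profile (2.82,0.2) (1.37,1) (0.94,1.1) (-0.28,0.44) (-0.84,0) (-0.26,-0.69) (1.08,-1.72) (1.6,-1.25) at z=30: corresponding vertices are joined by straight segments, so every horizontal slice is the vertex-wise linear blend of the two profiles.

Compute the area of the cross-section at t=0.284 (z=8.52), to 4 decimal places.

Area at t=0.284: 19.7087

Cross-section at t=0.284: each vertex is (1-t)·p0[i] + t·p1[i].
  v1: (1-0.284)·(3.38,0.14) + 0.284·(2.82,0.2) = (3.2210,0.1570)
  v2: (1-0.284)·(0.56,2.82) + 0.284·(1.37,1) = (0.7900,2.3031)
  v3: (1-0.284)·(-0.88,3.38) + 0.284·(0.94,1.1) = (-0.3631,2.7325)
  v4: (1-0.284)·(-3.18,0.66) + 0.284·(-0.28,0.44) = (-2.3564,0.5975)
  v5: (1-0.284)·(-3.09,-0.19) + 0.284·(-0.84,0) = (-2.4510,-0.1360)
  v6: (1-0.284)·(-2.43,-1.36) + 0.284·(-0.26,-0.69) = (-1.8137,-1.1697)
  v7: (1-0.284)·(-0.25,-3.9) + 0.284·(1.08,-1.72) = (0.1277,-3.2809)
  v8: (1-0.284)·(0.97,-3.32) + 0.284·(1.6,-1.25) = (1.1489,-2.7321)
Shoelace sum Σ(x_i·y_{i+1} − x_{i+1}·y_i):
  i=1: 3.2210·2.3031 − 0.7900·0.1570 = +7.2942 (running +7.2942)
  i=2: 0.7900·2.7325 − -0.3631·2.3031 = +2.9951 (running +10.2893)
  i=3: -0.3631·0.5975 − -2.3564·2.7325 = +6.2218 (running +16.5111)
  i=4: -2.3564·-0.1360 − -2.4510·0.5975 = +1.7851 (running +18.2962)
  i=5: -2.4510·-1.1697 − -1.8137·-0.1360 = +2.6202 (running +20.9164)
  i=6: -1.8137·-3.2809 − 0.1277·-1.1697 = +6.1000 (running +27.0164)
  i=7: 0.1277·-2.7321 − 1.1489·-3.2809 = +3.4205 (running +30.4370)
  i=8: 1.1489·0.1570 − 3.2210·-2.7321 = +8.9805 (running +39.4174)
Area = |Σ|/2 = |39.4174|/2 = 19.7087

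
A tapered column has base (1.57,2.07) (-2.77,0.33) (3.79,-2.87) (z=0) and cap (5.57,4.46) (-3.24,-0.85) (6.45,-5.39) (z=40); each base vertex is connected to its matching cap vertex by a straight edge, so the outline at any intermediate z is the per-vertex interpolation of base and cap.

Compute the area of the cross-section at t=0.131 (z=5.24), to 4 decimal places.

Area at t=0.131: 16.0070

Cross-section at t=0.131: each vertex is (1-t)·p0[i] + t·p1[i].
  v1: (1-0.131)·(1.57,2.07) + 0.131·(5.57,4.46) = (2.0940,2.3831)
  v2: (1-0.131)·(-2.77,0.33) + 0.131·(-3.24,-0.85) = (-2.8316,0.1754)
  v3: (1-0.131)·(3.79,-2.87) + 0.131·(6.45,-5.39) = (4.1385,-3.2001)
Shoelace sum Σ(x_i·y_{i+1} − x_{i+1}·y_i):
  i=1: 2.0940·0.1754 − -2.8316·2.3831 = +7.1152 (running +7.1152)
  i=2: -2.8316·-3.2001 − 4.1385·0.1754 = +8.3354 (running +15.4506)
  i=3: 4.1385·2.3831 − 2.0940·-3.2001 = +16.5634 (running +32.0140)
Area = |Σ|/2 = |32.0140|/2 = 16.0070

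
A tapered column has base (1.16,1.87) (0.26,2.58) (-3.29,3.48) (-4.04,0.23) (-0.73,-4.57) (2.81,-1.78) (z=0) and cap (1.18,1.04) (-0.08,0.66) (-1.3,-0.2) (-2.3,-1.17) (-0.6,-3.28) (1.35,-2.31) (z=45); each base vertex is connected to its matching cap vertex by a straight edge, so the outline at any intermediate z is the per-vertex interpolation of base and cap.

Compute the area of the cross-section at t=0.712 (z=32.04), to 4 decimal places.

Cross-section at t=0.712: each vertex is (1-t)·p0[i] + t·p1[i].
  v1: (1-0.712)·(1.16,1.87) + 0.712·(1.18,1.04) = (1.1742,1.2790)
  v2: (1-0.712)·(0.26,2.58) + 0.712·(-0.08,0.66) = (0.0179,1.2130)
  v3: (1-0.712)·(-3.29,3.48) + 0.712·(-1.3,-0.2) = (-1.8731,0.8598)
  v4: (1-0.712)·(-4.04,0.23) + 0.712·(-2.3,-1.17) = (-2.8011,-0.7668)
  v5: (1-0.712)·(-0.73,-4.57) + 0.712·(-0.6,-3.28) = (-0.6374,-3.6515)
  v6: (1-0.712)·(2.81,-1.78) + 0.712·(1.35,-2.31) = (1.7705,-2.1574)
Shoelace sum Σ(x_i·y_{i+1} − x_{i+1}·y_i):
  i=1: 1.1742·1.2130 − 0.0179·1.2790 = +1.4014 (running +1.4014)
  i=2: 0.0179·0.8598 − -1.8731·1.2130 = +2.2874 (running +3.6888)
  i=3: -1.8731·-0.7668 − -2.8011·0.8598 = +3.8448 (running +7.5336)
  i=4: -2.8011·-3.6515 − -0.6374·-0.7668 = +9.7396 (running +17.2732)
  i=5: -0.6374·-2.1574 − 1.7705·-3.6515 = +7.8401 (running +25.1133)
  i=6: 1.7705·1.2790 − 1.1742·-2.1574 = +4.7978 (running +29.9111)
Area = |Σ|/2 = |29.9111|/2 = 14.9555

Area at t=0.712: 14.9555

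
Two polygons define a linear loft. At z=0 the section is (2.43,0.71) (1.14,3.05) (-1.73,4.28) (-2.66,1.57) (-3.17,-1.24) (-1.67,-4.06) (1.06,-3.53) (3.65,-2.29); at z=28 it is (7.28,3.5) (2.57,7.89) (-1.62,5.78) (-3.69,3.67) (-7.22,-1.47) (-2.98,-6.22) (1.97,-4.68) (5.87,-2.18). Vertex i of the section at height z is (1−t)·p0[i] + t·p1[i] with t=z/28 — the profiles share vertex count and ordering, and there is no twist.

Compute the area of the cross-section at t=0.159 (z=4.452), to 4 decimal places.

Area at t=0.159: 47.2133

Cross-section at t=0.159: each vertex is (1-t)·p0[i] + t·p1[i].
  v1: (1-0.159)·(2.43,0.71) + 0.159·(7.28,3.5) = (3.2012,1.1536)
  v2: (1-0.159)·(1.14,3.05) + 0.159·(2.57,7.89) = (1.3674,3.8196)
  v3: (1-0.159)·(-1.73,4.28) + 0.159·(-1.62,5.78) = (-1.7125,4.5185)
  v4: (1-0.159)·(-2.66,1.57) + 0.159·(-3.69,3.67) = (-2.8238,1.9039)
  v5: (1-0.159)·(-3.17,-1.24) + 0.159·(-7.22,-1.47) = (-3.8139,-1.2766)
  v6: (1-0.159)·(-1.67,-4.06) + 0.159·(-2.98,-6.22) = (-1.8783,-4.4034)
  v7: (1-0.159)·(1.06,-3.53) + 0.159·(1.97,-4.68) = (1.2047,-3.7128)
  v8: (1-0.159)·(3.65,-2.29) + 0.159·(5.87,-2.18) = (4.0030,-2.2725)
Shoelace sum Σ(x_i·y_{i+1} − x_{i+1}·y_i):
  i=1: 3.2012·3.8196 − 1.3674·1.1536 = +10.6496 (running +10.6496)
  i=2: 1.3674·4.5185 − -1.7125·3.8196 = +12.7195 (running +23.3691)
  i=3: -1.7125·1.9039 − -2.8238·4.5185 = +9.4988 (running +32.8678)
  i=4: -2.8238·-1.2766 − -3.8139·1.9039 = +10.8661 (running +43.7339)
  i=5: -3.8139·-4.4034 − -1.8783·-1.2766 = +14.3967 (running +58.1307)
  i=6: -1.8783·-3.7128 − 1.2047·-4.4034 = +12.2786 (running +70.4093)
  i=7: 1.2047·-2.2725 − 4.0030·-3.7128 = +12.1248 (running +82.5341)
  i=8: 4.0030·1.1536 − 3.2012·-2.2725 = +11.8925 (running +94.4266)
Area = |Σ|/2 = |94.4266|/2 = 47.2133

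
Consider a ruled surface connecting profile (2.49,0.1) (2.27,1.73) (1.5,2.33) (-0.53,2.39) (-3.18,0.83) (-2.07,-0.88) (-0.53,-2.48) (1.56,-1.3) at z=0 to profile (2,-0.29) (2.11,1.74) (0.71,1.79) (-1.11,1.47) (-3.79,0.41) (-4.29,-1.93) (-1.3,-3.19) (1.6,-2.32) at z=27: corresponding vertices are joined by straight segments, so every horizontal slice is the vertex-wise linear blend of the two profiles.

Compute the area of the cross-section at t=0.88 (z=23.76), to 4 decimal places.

Area at t=0.88: 22.9294

Cross-section at t=0.88: each vertex is (1-t)·p0[i] + t·p1[i].
  v1: (1-0.88)·(2.49,0.1) + 0.88·(2,-0.29) = (2.0588,-0.2432)
  v2: (1-0.88)·(2.27,1.73) + 0.88·(2.11,1.74) = (2.1292,1.7388)
  v3: (1-0.88)·(1.5,2.33) + 0.88·(0.71,1.79) = (0.8048,1.8548)
  v4: (1-0.88)·(-0.53,2.39) + 0.88·(-1.11,1.47) = (-1.0404,1.5804)
  v5: (1-0.88)·(-3.18,0.83) + 0.88·(-3.79,0.41) = (-3.7168,0.4604)
  v6: (1-0.88)·(-2.07,-0.88) + 0.88·(-4.29,-1.93) = (-4.0236,-1.8040)
  v7: (1-0.88)·(-0.53,-2.48) + 0.88·(-1.3,-3.19) = (-1.2076,-3.1048)
  v8: (1-0.88)·(1.56,-1.3) + 0.88·(1.6,-2.32) = (1.5952,-2.1976)
Shoelace sum Σ(x_i·y_{i+1} − x_{i+1}·y_i):
  i=1: 2.0588·1.7388 − 2.1292·-0.2432 = +4.0977 (running +4.0977)
  i=2: 2.1292·1.8548 − 0.8048·1.7388 = +2.5499 (running +6.6475)
  i=3: 0.8048·1.5804 − -1.0404·1.8548 = +3.2016 (running +9.8492)
  i=4: -1.0404·0.4604 − -3.7168·1.5804 = +5.3950 (running +15.2442)
  i=5: -3.7168·-1.8040 − -4.0236·0.4604 = +8.5576 (running +23.8018)
  i=6: -4.0236·-3.1048 − -1.2076·-1.8040 = +10.3140 (running +34.1157)
  i=7: -1.2076·-2.1976 − 1.5952·-3.1048 = +7.6066 (running +41.7223)
  i=8: 1.5952·-0.2432 − 2.0588·-2.1976 = +4.1365 (running +45.8588)
Area = |Σ|/2 = |45.8588|/2 = 22.9294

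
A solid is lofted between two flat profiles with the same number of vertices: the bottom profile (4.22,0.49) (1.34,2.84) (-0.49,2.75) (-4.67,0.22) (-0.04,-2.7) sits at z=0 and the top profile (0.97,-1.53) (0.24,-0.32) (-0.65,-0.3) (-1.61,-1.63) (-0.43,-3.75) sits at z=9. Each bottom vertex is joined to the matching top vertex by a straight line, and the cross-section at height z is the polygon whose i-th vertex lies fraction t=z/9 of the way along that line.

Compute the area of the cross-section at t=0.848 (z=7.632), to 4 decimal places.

Area at t=0.848: 7.3716

Cross-section at t=0.848: each vertex is (1-t)·p0[i] + t·p1[i].
  v1: (1-0.848)·(4.22,0.49) + 0.848·(0.97,-1.53) = (1.4640,-1.2230)
  v2: (1-0.848)·(1.34,2.84) + 0.848·(0.24,-0.32) = (0.4072,0.1603)
  v3: (1-0.848)·(-0.49,2.75) + 0.848·(-0.65,-0.3) = (-0.6257,0.1636)
  v4: (1-0.848)·(-4.67,0.22) + 0.848·(-1.61,-1.63) = (-2.0751,-1.3488)
  v5: (1-0.848)·(-0.04,-2.7) + 0.848·(-0.43,-3.75) = (-0.3707,-3.5904)
Shoelace sum Σ(x_i·y_{i+1} − x_{i+1}·y_i):
  i=1: 1.4640·0.1603 − 0.4072·-1.2230 = +0.7327 (running +0.7327)
  i=2: 0.4072·0.1636 − -0.6257·0.1603 = +0.1669 (running +0.8996)
  i=3: -0.6257·-1.3488 − -2.0751·0.1636 = +1.1834 (running +2.0830)
  i=4: -2.0751·-3.5904 − -0.3707·-1.3488 = +6.9505 (running +9.0335)
  i=5: -0.3707·-1.2230 − 1.4640·-3.5904 = +5.7097 (running +14.7432)
Area = |Σ|/2 = |14.7432|/2 = 7.3716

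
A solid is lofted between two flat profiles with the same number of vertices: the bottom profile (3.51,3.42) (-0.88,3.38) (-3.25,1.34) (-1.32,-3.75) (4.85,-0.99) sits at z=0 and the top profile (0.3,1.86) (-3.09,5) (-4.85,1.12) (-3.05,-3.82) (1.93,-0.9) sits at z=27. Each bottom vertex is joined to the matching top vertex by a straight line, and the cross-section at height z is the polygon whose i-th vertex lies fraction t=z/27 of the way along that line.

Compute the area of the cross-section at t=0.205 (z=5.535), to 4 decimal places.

Area at t=0.205: 37.7471

Cross-section at t=0.205: each vertex is (1-t)·p0[i] + t·p1[i].
  v1: (1-0.205)·(3.51,3.42) + 0.205·(0.3,1.86) = (2.8519,3.1002)
  v2: (1-0.205)·(-0.88,3.38) + 0.205·(-3.09,5) = (-1.3331,3.7121)
  v3: (1-0.205)·(-3.25,1.34) + 0.205·(-4.85,1.12) = (-3.5780,1.2949)
  v4: (1-0.205)·(-1.32,-3.75) + 0.205·(-3.05,-3.82) = (-1.6747,-3.7644)
  v5: (1-0.205)·(4.85,-0.99) + 0.205·(1.93,-0.9) = (4.2514,-0.9716)
Shoelace sum Σ(x_i·y_{i+1} − x_{i+1}·y_i):
  i=1: 2.8519·3.7121 − -1.3331·3.1002 = +14.7194 (running +14.7194)
  i=2: -1.3331·1.2949 − -3.5780·3.7121 = +11.5557 (running +26.2752)
  i=3: -3.5780·-3.7644 − -1.6747·1.2949 = +15.6373 (running +41.9125)
  i=4: -1.6747·-0.9716 − 4.2514·-3.7644 = +17.6308 (running +59.5433)
  i=5: 4.2514·3.1002 − 2.8519·-0.9716 = +15.9510 (running +75.4943)
Area = |Σ|/2 = |75.4943|/2 = 37.7471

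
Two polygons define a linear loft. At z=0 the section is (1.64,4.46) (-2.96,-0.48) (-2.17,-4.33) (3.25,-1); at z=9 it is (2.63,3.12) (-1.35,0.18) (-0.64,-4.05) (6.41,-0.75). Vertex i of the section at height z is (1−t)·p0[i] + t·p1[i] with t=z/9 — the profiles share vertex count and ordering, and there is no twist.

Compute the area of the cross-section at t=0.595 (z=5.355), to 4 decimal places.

Cross-section at t=0.595: each vertex is (1-t)·p0[i] + t·p1[i].
  v1: (1-0.595)·(1.64,4.46) + 0.595·(2.63,3.12) = (2.2290,3.6627)
  v2: (1-0.595)·(-2.96,-0.48) + 0.595·(-1.35,0.18) = (-2.0021,-0.0873)
  v3: (1-0.595)·(-2.17,-4.33) + 0.595·(-0.64,-4.05) = (-1.2596,-4.1634)
  v4: (1-0.595)·(3.25,-1) + 0.595·(6.41,-0.75) = (5.1302,-0.8513)
Shoelace sum Σ(x_i·y_{i+1} − x_{i+1}·y_i):
  i=1: 2.2290·-0.0873 − -2.0021·3.6627 = +7.1383 (running +7.1383)
  i=2: -2.0021·-4.1634 − -1.2596·-0.0873 = +8.2254 (running +15.3637)
  i=3: -1.2596·-0.8513 − 5.1302·-4.1634 = +22.4314 (running +37.7950)
  i=4: 5.1302·3.6627 − 2.2290·-0.8513 = +20.6879 (running +58.4829)
Area = |Σ|/2 = |58.4829|/2 = 29.2414

Area at t=0.595: 29.2414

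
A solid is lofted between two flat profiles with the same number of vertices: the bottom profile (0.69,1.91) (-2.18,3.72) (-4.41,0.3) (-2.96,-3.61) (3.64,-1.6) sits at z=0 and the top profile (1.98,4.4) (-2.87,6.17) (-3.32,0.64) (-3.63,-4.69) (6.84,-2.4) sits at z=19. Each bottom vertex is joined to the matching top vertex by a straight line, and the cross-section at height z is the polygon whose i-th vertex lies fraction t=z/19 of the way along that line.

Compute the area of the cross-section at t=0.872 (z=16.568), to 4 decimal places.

Area at t=0.872: 63.1353

Cross-section at t=0.872: each vertex is (1-t)·p0[i] + t·p1[i].
  v1: (1-0.872)·(0.69,1.91) + 0.872·(1.98,4.4) = (1.8149,4.0813)
  v2: (1-0.872)·(-2.18,3.72) + 0.872·(-2.87,6.17) = (-2.7817,5.8564)
  v3: (1-0.872)·(-4.41,0.3) + 0.872·(-3.32,0.64) = (-3.4595,0.5965)
  v4: (1-0.872)·(-2.96,-3.61) + 0.872·(-3.63,-4.69) = (-3.5442,-4.5518)
  v5: (1-0.872)·(3.64,-1.6) + 0.872·(6.84,-2.4) = (6.4304,-2.2976)
Shoelace sum Σ(x_i·y_{i+1} − x_{i+1}·y_i):
  i=1: 1.8149·5.8564 − -2.7817·4.0813 = +21.9815 (running +21.9815)
  i=2: -2.7817·0.5965 − -3.4595·5.8564 = +18.6011 (running +40.5826)
  i=3: -3.4595·-4.5518 − -3.5442·0.5965 = +17.8610 (running +58.4436)
  i=4: -3.5442·-2.2976 − 6.4304·-4.5518 = +37.4129 (running +95.8565)
  i=5: 6.4304·4.0813 − 1.8149·-2.2976 = +30.4141 (running +126.2706)
Area = |Σ|/2 = |126.2706|/2 = 63.1353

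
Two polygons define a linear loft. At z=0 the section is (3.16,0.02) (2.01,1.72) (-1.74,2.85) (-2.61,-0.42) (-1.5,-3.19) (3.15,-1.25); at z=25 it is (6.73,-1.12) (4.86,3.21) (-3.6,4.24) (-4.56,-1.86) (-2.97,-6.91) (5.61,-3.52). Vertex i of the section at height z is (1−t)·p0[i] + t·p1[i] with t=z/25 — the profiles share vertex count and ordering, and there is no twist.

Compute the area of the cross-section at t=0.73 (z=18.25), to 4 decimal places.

Cross-section at t=0.73: each vertex is (1-t)·p0[i] + t·p1[i].
  v1: (1-0.73)·(3.16,0.02) + 0.73·(6.73,-1.12) = (5.7661,-0.8122)
  v2: (1-0.73)·(2.01,1.72) + 0.73·(4.86,3.21) = (4.0905,2.8077)
  v3: (1-0.73)·(-1.74,2.85) + 0.73·(-3.6,4.24) = (-3.0978,3.8647)
  v4: (1-0.73)·(-2.61,-0.42) + 0.73·(-4.56,-1.86) = (-4.0335,-1.4712)
  v5: (1-0.73)·(-1.5,-3.19) + 0.73·(-2.97,-6.91) = (-2.5731,-5.9056)
  v6: (1-0.73)·(3.15,-1.25) + 0.73·(5.61,-3.52) = (4.9458,-2.9071)
Shoelace sum Σ(x_i·y_{i+1} − x_{i+1}·y_i):
  i=1: 5.7661·2.8077 − 4.0905·-0.8122 = +19.5118 (running +19.5118)
  i=2: 4.0905·3.8647 − -3.0978·2.8077 = +24.5062 (running +44.0180)
  i=3: -3.0978·-1.4712 − -4.0335·3.8647 = +20.1458 (running +64.1638)
  i=4: -4.0335·-5.9056 − -2.5731·-1.4712 = +20.0347 (running +84.1985)
  i=5: -2.5731·-2.9071 − 4.9458·-5.9056 = +36.6882 (running +120.8867)
  i=6: 4.9458·-0.8122 − 5.7661·-2.9071 = +12.7457 (running +133.6323)
Area = |Σ|/2 = |133.6323|/2 = 66.8162

Area at t=0.73: 66.8162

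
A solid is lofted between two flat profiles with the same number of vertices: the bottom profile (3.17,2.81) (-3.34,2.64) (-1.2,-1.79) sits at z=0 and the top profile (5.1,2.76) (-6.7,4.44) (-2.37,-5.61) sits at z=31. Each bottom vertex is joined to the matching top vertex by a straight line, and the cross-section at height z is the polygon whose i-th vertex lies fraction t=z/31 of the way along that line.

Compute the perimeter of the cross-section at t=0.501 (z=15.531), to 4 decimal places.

Cross-section at t=0.501: each vertex is (1-t)·p0[i] + t·p1[i].
  v1: (1-0.501)·(3.17,2.81) + 0.501·(5.1,2.76) = (4.1369,2.7850)
  v2: (1-0.501)·(-3.34,2.64) + 0.501·(-6.7,4.44) = (-5.0234,3.5418)
  v3: (1-0.501)·(-1.2,-1.79) + 0.501·(-2.37,-5.61) = (-1.7862,-3.7038)
Perimeter = Σ |v_{i+1} − v_i|:
  edge 1→2: √(-9.1603² + 0.7569²) = 9.1915 (running 9.1915)
  edge 2→3: √(3.2372² + -7.2456²) = 7.9359 (running 17.1274)
  edge 3→1: √(5.9231² + 6.4888²) = 8.7856 (running 25.9130)
Perimeter = 25.9130

Perimeter at t=0.501: 25.9130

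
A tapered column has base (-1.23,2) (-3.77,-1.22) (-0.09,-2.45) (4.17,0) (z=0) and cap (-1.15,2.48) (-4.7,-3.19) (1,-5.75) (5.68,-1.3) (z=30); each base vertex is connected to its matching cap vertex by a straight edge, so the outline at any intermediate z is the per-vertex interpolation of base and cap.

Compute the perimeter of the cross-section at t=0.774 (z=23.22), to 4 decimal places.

Perimeter at t=0.774: 25.2242

Cross-section at t=0.774: each vertex is (1-t)·p0[i] + t·p1[i].
  v1: (1-0.774)·(-1.23,2) + 0.774·(-1.15,2.48) = (-1.1681,2.3715)
  v2: (1-0.774)·(-3.77,-1.22) + 0.774·(-4.7,-3.19) = (-4.4898,-2.7448)
  v3: (1-0.774)·(-0.09,-2.45) + 0.774·(1,-5.75) = (0.7537,-5.0042)
  v4: (1-0.774)·(4.17,0) + 0.774·(5.68,-1.3) = (5.3387,-1.0062)
Perimeter = Σ |v_{i+1} − v_i|:
  edge 1→2: √(-3.3217² + -5.1163²) = 6.1000 (running 6.1000)
  edge 2→3: √(5.2435² + -2.2594²) = 5.7096 (running 11.8096)
  edge 3→4: √(4.5851² + 3.9980²) = 6.0833 (running 17.8929)
  edge 4→1: √(-6.5068² + 3.3777²) = 7.3313 (running 25.2242)
Perimeter = 25.2242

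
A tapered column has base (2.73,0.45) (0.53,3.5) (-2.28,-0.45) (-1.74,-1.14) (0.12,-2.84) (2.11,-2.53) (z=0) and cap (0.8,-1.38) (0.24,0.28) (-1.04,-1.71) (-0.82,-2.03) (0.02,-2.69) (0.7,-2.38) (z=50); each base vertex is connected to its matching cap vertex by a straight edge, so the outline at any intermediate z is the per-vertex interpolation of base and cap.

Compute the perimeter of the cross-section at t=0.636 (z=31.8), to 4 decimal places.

Cross-section at t=0.636: each vertex is (1-t)·p0[i] + t·p1[i].
  v1: (1-0.636)·(2.73,0.45) + 0.636·(0.8,-1.38) = (1.5025,-0.7139)
  v2: (1-0.636)·(0.53,3.5) + 0.636·(0.24,0.28) = (0.3456,1.4521)
  v3: (1-0.636)·(-2.28,-0.45) + 0.636·(-1.04,-1.71) = (-1.4914,-1.2514)
  v4: (1-0.636)·(-1.74,-1.14) + 0.636·(-0.82,-2.03) = (-1.1549,-1.7060)
  v5: (1-0.636)·(0.12,-2.84) + 0.636·(0.02,-2.69) = (0.0564,-2.7446)
  v6: (1-0.636)·(2.11,-2.53) + 0.636·(0.7,-2.38) = (1.2132,-2.4346)
Perimeter = Σ |v_{i+1} − v_i|:
  edge 1→2: √(-1.1570² + 2.1660²) = 2.4556 (running 2.4556)
  edge 2→3: √(-1.8369² + -2.7034²) = 3.2685 (running 5.7241)
  edge 3→4: √(0.3365² + -0.4547²) = 0.5656 (running 6.2897)
  edge 4→5: √(1.2113² + -1.0386²) = 1.5956 (running 7.8853)
  edge 5→6: √(1.1568² + 0.3100²) = 1.1977 (running 9.0829)
  edge 6→1: √(0.2893² + 1.7207²) = 1.7449 (running 10.8278)
Perimeter = 10.8278

Perimeter at t=0.636: 10.8278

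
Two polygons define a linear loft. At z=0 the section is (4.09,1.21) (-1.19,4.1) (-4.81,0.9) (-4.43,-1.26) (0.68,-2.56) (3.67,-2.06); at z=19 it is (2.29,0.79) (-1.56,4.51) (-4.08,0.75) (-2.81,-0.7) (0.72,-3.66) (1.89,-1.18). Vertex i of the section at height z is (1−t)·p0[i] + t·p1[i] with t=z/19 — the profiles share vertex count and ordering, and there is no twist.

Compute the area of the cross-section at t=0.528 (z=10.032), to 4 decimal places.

Area at t=0.528: 33.5749

Cross-section at t=0.528: each vertex is (1-t)·p0[i] + t·p1[i].
  v1: (1-0.528)·(4.09,1.21) + 0.528·(2.29,0.79) = (3.1396,0.9882)
  v2: (1-0.528)·(-1.19,4.1) + 0.528·(-1.56,4.51) = (-1.3854,4.3165)
  v3: (1-0.528)·(-4.81,0.9) + 0.528·(-4.08,0.75) = (-4.4246,0.8208)
  v4: (1-0.528)·(-4.43,-1.26) + 0.528·(-2.81,-0.7) = (-3.5746,-0.9643)
  v5: (1-0.528)·(0.68,-2.56) + 0.528·(0.72,-3.66) = (0.7011,-3.1408)
  v6: (1-0.528)·(3.67,-2.06) + 0.528·(1.89,-1.18) = (2.7302,-1.5954)
Shoelace sum Σ(x_i·y_{i+1} − x_{i+1}·y_i):
  i=1: 3.1396·4.3165 − -1.3854·0.9882 = +14.9211 (running +14.9211)
  i=2: -1.3854·0.8208 − -4.4246·4.3165 = +17.9614 (running +32.8825)
  i=3: -4.4246·-0.9643 − -3.5746·0.8208 = +7.2008 (running +40.0833)
  i=4: -3.5746·-3.1408 − 0.7011·-0.9643 = +11.9033 (running +51.9866)
  i=5: 0.7011·-1.5954 − 2.7302·-3.1408 = +7.4563 (running +59.4429)
  i=6: 2.7302·0.9882 − 3.1396·-1.5954 = +7.7068 (running +67.1498)
Area = |Σ|/2 = |67.1498|/2 = 33.5749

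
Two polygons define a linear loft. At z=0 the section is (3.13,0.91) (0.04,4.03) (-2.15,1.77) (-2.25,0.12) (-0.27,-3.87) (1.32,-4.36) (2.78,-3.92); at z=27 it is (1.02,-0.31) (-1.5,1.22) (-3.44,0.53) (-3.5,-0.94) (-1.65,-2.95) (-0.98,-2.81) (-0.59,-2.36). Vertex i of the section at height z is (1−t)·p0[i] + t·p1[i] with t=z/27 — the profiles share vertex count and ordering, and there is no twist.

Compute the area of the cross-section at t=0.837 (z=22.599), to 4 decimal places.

Area at t=0.837: 14.0937

Cross-section at t=0.837: each vertex is (1-t)·p0[i] + t·p1[i].
  v1: (1-0.837)·(3.13,0.91) + 0.837·(1.02,-0.31) = (1.3639,-0.1111)
  v2: (1-0.837)·(0.04,4.03) + 0.837·(-1.5,1.22) = (-1.2490,1.6780)
  v3: (1-0.837)·(-2.15,1.77) + 0.837·(-3.44,0.53) = (-3.2297,0.7321)
  v4: (1-0.837)·(-2.25,0.12) + 0.837·(-3.5,-0.94) = (-3.2963,-0.7672)
  v5: (1-0.837)·(-0.27,-3.87) + 0.837·(-1.65,-2.95) = (-1.4251,-3.1000)
  v6: (1-0.837)·(1.32,-4.36) + 0.837·(-0.98,-2.81) = (-0.6051,-3.0627)
  v7: (1-0.837)·(2.78,-3.92) + 0.837·(-0.59,-2.36) = (-0.0407,-2.6143)
Shoelace sum Σ(x_i·y_{i+1} − x_{i+1}·y_i):
  i=1: 1.3639·1.6780 − -1.2490·-0.1111 = +2.1499 (running +2.1499)
  i=2: -1.2490·0.7321 − -3.2297·1.6780 = +4.5052 (running +6.6551)
  i=3: -3.2297·-0.7672 − -3.2963·0.7321 = +4.8912 (running +11.5462)
  i=4: -3.2963·-3.1000 − -1.4251·-0.7672 = +9.1249 (running +20.6712)
  i=5: -1.4251·-3.0627 − -0.6051·-3.1000 = +2.4887 (running +23.1598)
  i=6: -0.6051·-2.6143 − -0.0407·-3.0627 = +1.4573 (running +24.6171)
  i=7: -0.0407·-0.1111 − 1.3639·-2.6143 = +3.5702 (running +28.1873)
Area = |Σ|/2 = |28.1873|/2 = 14.0937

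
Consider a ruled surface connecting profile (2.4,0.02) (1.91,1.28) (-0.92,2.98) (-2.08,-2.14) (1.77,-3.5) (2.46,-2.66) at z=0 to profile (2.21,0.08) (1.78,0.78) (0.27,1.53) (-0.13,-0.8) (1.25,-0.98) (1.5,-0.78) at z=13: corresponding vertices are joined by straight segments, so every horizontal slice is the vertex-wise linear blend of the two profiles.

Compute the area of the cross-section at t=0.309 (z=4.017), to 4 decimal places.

Cross-section at t=0.309: each vertex is (1-t)·p0[i] + t·p1[i].
  v1: (1-0.309)·(2.4,0.02) + 0.309·(2.21,0.08) = (2.3413,0.0385)
  v2: (1-0.309)·(1.91,1.28) + 0.309·(1.78,0.78) = (1.8698,1.1255)
  v3: (1-0.309)·(-0.92,2.98) + 0.309·(0.27,1.53) = (-0.5523,2.5320)
  v4: (1-0.309)·(-2.08,-2.14) + 0.309·(-0.13,-0.8) = (-1.4775,-1.7259)
  v5: (1-0.309)·(1.77,-3.5) + 0.309·(1.25,-0.98) = (1.6093,-2.7213)
  v6: (1-0.309)·(2.46,-2.66) + 0.309·(1.5,-0.78) = (2.1634,-2.0791)
Shoelace sum Σ(x_i·y_{i+1} − x_{i+1}·y_i):
  i=1: 2.3413·1.1255 − 1.8698·0.0385 = +2.5631 (running +2.5631)
  i=2: 1.8698·2.5320 − -0.5523·1.1255 = +5.3559 (running +7.9190)
  i=3: -0.5523·-1.7259 − -1.4775·2.5320 = +4.6940 (running +12.6130)
  i=4: -1.4775·-2.7213 − 1.6093·-1.7259 = +6.7982 (running +19.4112)
  i=5: 1.6093·-2.0791 − 2.1634·-2.7213 = +2.5413 (running +21.9525)
  i=6: 2.1634·0.0385 − 2.3413·-2.0791 = +4.9511 (running +26.9036)
Area = |Σ|/2 = |26.9036|/2 = 13.4518

Area at t=0.309: 13.4518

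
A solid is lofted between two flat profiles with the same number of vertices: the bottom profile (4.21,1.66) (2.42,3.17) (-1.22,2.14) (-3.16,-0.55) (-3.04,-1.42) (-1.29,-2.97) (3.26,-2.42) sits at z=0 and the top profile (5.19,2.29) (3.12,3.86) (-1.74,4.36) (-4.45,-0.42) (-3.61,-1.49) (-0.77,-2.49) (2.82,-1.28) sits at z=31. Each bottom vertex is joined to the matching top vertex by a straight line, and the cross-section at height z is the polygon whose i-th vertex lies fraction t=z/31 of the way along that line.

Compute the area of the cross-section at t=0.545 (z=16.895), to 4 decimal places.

Area at t=0.545: 37.8981

Cross-section at t=0.545: each vertex is (1-t)·p0[i] + t·p1[i].
  v1: (1-0.545)·(4.21,1.66) + 0.545·(5.19,2.29) = (4.7441,2.0034)
  v2: (1-0.545)·(2.42,3.17) + 0.545·(3.12,3.86) = (2.8015,3.5460)
  v3: (1-0.545)·(-1.22,2.14) + 0.545·(-1.74,4.36) = (-1.5034,3.3499)
  v4: (1-0.545)·(-3.16,-0.55) + 0.545·(-4.45,-0.42) = (-3.8631,-0.4791)
  v5: (1-0.545)·(-3.04,-1.42) + 0.545·(-3.61,-1.49) = (-3.3506,-1.4581)
  v6: (1-0.545)·(-1.29,-2.97) + 0.545·(-0.77,-2.49) = (-1.0066,-2.7084)
  v7: (1-0.545)·(3.26,-2.42) + 0.545·(2.82,-1.28) = (3.0202,-1.7987)
Shoelace sum Σ(x_i·y_{i+1} − x_{i+1}·y_i):
  i=1: 4.7441·3.5460 − 2.8015·2.0034 = +11.2104 (running +11.2104)
  i=2: 2.8015·3.3499 − -1.5034·3.5460 = +14.7159 (running +25.9263)
  i=3: -1.5034·-0.4791 − -3.8631·3.3499 = +13.6612 (running +39.5875)
  i=4: -3.8631·-1.4581 − -3.3506·-0.4791 = +4.0274 (running +43.6149)
  i=5: -3.3506·-2.7084 − -1.0066·-1.4581 = +7.6071 (running +51.2221)
  i=6: -1.0066·-1.7987 − 3.0202·-2.7084 = +9.9905 (running +61.2125)
  i=7: 3.0202·2.0034 − 4.7441·-1.7987 = +14.5837 (running +75.7963)
Area = |Σ|/2 = |75.7963|/2 = 37.8981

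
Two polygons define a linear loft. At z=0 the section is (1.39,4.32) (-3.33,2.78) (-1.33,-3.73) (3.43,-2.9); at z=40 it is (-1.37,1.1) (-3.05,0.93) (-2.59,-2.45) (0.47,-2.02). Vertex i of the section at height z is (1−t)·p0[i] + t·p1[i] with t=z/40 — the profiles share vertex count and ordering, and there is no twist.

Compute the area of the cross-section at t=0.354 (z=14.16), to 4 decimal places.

Area at t=0.354: 23.2807

Cross-section at t=0.354: each vertex is (1-t)·p0[i] + t·p1[i].
  v1: (1-0.354)·(1.39,4.32) + 0.354·(-1.37,1.1) = (0.4130,3.1801)
  v2: (1-0.354)·(-3.33,2.78) + 0.354·(-3.05,0.93) = (-3.2309,2.1251)
  v3: (1-0.354)·(-1.33,-3.73) + 0.354·(-2.59,-2.45) = (-1.7760,-3.2769)
  v4: (1-0.354)·(3.43,-2.9) + 0.354·(0.47,-2.02) = (2.3822,-2.5885)
Shoelace sum Σ(x_i·y_{i+1} − x_{i+1}·y_i):
  i=1: 0.4130·2.1251 − -3.2309·3.1801 = +11.1522 (running +11.1522)
  i=2: -3.2309·-3.2769 − -1.7760·2.1251 = +14.3615 (running +25.5136)
  i=3: -1.7760·-2.5885 − 2.3822·-3.2769 = +12.4033 (running +37.9169)
  i=4: 2.3822·3.1801 − 0.4130·-2.5885 = +8.6445 (running +46.5614)
Area = |Σ|/2 = |46.5614|/2 = 23.2807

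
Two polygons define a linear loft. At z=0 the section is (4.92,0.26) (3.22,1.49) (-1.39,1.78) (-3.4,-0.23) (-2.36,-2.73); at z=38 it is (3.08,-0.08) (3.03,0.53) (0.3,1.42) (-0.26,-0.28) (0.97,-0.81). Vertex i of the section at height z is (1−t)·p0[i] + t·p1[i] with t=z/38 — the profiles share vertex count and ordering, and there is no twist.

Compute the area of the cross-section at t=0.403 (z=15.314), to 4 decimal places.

Cross-section at t=0.403: each vertex is (1-t)·p0[i] + t·p1[i].
  v1: (1-0.403)·(4.92,0.26) + 0.403·(3.08,-0.08) = (4.1785,0.1230)
  v2: (1-0.403)·(3.22,1.49) + 0.403·(3.03,0.53) = (3.1434,1.1031)
  v3: (1-0.403)·(-1.39,1.78) + 0.403·(0.3,1.42) = (-0.7089,1.6349)
  v4: (1-0.403)·(-3.4,-0.23) + 0.403·(-0.26,-0.28) = (-2.1346,-0.2501)
  v5: (1-0.403)·(-2.36,-2.73) + 0.403·(0.97,-0.81) = (-1.0180,-1.9562)
Shoelace sum Σ(x_i·y_{i+1} − x_{i+1}·y_i):
  i=1: 4.1785·1.1031 − 3.1434·0.1230 = +4.2228 (running +4.2228)
  i=2: 3.1434·1.6349 − -0.7089·1.1031 = +5.9213 (running +10.1441)
  i=3: -0.7089·-0.2501 − -2.1346·1.6349 = +3.6672 (running +13.8113)
  i=4: -2.1346·-1.9562 − -1.0180·-0.2501 = +3.9211 (running +17.7324)
  i=5: -1.0180·0.1230 − 4.1785·-1.9562 = +8.0489 (running +25.7813)
Area = |Σ|/2 = |25.7813|/2 = 12.8906

Area at t=0.403: 12.8906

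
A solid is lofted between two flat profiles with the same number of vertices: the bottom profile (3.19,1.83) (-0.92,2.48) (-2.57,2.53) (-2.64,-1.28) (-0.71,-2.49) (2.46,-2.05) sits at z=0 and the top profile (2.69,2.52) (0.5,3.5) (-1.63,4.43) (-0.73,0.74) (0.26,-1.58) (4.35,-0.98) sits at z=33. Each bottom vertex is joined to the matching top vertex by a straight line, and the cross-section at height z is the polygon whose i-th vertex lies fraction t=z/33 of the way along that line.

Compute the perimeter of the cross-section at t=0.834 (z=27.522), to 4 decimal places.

Perimeter at t=0.834: 18.8348

Cross-section at t=0.834: each vertex is (1-t)·p0[i] + t·p1[i].
  v1: (1-0.834)·(3.19,1.83) + 0.834·(2.69,2.52) = (2.7730,2.4055)
  v2: (1-0.834)·(-0.92,2.48) + 0.834·(0.5,3.5) = (0.2643,3.3307)
  v3: (1-0.834)·(-2.57,2.53) + 0.834·(-1.63,4.43) = (-1.7860,4.1146)
  v4: (1-0.834)·(-2.64,-1.28) + 0.834·(-0.73,0.74) = (-1.0471,0.4047)
  v5: (1-0.834)·(-0.71,-2.49) + 0.834·(0.26,-1.58) = (0.0990,-1.7311)
  v6: (1-0.834)·(2.46,-2.05) + 0.834·(4.35,-0.98) = (4.0363,-1.1576)
Perimeter = Σ |v_{i+1} − v_i|:
  edge 1→2: √(-2.5087² + 0.9252²) = 2.6739 (running 2.6739)
  edge 2→3: √(-2.0503² + 0.7839²) = 2.1951 (running 4.8690)
  edge 3→4: √(0.7390² + -3.7099²) = 3.7828 (running 8.6518)
  edge 4→5: √(1.1460² + -2.1357²) = 2.4238 (running 11.0756)
  edge 5→6: √(3.9373² + 0.5734²) = 3.9788 (running 15.0544)
  edge 6→1: √(-1.2633² + 3.5631²) = 3.7804 (running 18.8348)
Perimeter = 18.8348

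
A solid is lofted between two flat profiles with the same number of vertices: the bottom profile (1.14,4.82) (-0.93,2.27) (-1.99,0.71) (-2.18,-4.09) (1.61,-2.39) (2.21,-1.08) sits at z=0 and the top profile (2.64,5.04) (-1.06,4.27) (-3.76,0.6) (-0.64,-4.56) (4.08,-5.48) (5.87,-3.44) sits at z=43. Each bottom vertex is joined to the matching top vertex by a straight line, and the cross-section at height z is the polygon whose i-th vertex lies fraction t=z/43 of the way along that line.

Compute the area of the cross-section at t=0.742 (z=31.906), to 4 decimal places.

Cross-section at t=0.742: each vertex is (1-t)·p0[i] + t·p1[i].
  v1: (1-0.742)·(1.14,4.82) + 0.742·(2.64,5.04) = (2.2530,4.9832)
  v2: (1-0.742)·(-0.93,2.27) + 0.742·(-1.06,4.27) = (-1.0265,3.7540)
  v3: (1-0.742)·(-1.99,0.71) + 0.742·(-3.76,0.6) = (-3.3033,0.6284)
  v4: (1-0.742)·(-2.18,-4.09) + 0.742·(-0.64,-4.56) = (-1.0373,-4.4387)
  v5: (1-0.742)·(1.61,-2.39) + 0.742·(4.08,-5.48) = (3.4427,-4.6828)
  v6: (1-0.742)·(2.21,-1.08) + 0.742·(5.87,-3.44) = (4.9257,-2.8311)
Shoelace sum Σ(x_i·y_{i+1} − x_{i+1}·y_i):
  i=1: 2.2530·3.7540 − -1.0265·4.9832 = +13.5729 (running +13.5729)
  i=2: -1.0265·0.6284 − -3.3033·3.7540 = +11.7557 (running +25.3286)
  i=3: -3.3033·-4.4387 − -1.0373·0.6284 = +15.3145 (running +40.6431)
  i=4: -1.0373·-4.6828 − 3.4427·-4.4387 = +20.1390 (running +60.7821)
  i=5: 3.4427·-2.8311 − 4.9257·-4.6828 = +13.3193 (running +74.1013)
  i=6: 4.9257·4.9832 − 2.2530·-2.8311 = +30.9246 (running +105.0259)
Area = |Σ|/2 = |105.0259|/2 = 52.5129

Area at t=0.742: 52.5129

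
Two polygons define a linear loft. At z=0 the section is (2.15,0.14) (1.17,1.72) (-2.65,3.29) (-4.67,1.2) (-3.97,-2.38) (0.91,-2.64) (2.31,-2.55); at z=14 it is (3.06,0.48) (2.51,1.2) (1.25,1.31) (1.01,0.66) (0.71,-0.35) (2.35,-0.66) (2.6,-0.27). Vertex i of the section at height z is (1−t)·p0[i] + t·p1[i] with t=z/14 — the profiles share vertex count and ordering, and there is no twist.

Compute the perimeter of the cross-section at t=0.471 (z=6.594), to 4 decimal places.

Perimeter at t=0.471: 14.4256

Cross-section at t=0.471: each vertex is (1-t)·p0[i] + t·p1[i].
  v1: (1-0.471)·(2.15,0.14) + 0.471·(3.06,0.48) = (2.5786,0.3001)
  v2: (1-0.471)·(1.17,1.72) + 0.471·(2.51,1.2) = (1.8011,1.4751)
  v3: (1-0.471)·(-2.65,3.29) + 0.471·(1.25,1.31) = (-0.8131,2.3574)
  v4: (1-0.471)·(-4.67,1.2) + 0.471·(1.01,0.66) = (-1.9947,0.9457)
  v5: (1-0.471)·(-3.97,-2.38) + 0.471·(0.71,-0.35) = (-1.7657,-1.4239)
  v6: (1-0.471)·(0.91,-2.64) + 0.471·(2.35,-0.66) = (1.5882,-1.7074)
  v7: (1-0.471)·(2.31,-2.55) + 0.471·(2.6,-0.27) = (2.4466,-1.4761)
Perimeter = Σ |v_{i+1} − v_i|:
  edge 1→2: √(-0.7775² + 1.1749²) = 1.4089 (running 1.4089)
  edge 2→3: √(-2.6142² + 0.8823²) = 2.7591 (running 4.1680)
  edge 3→4: √(-1.1816² + -1.4118²) = 1.8410 (running 6.0090)
  edge 4→5: √(0.2290² + -2.3695²) = 2.3806 (running 8.3896)
  edge 5→6: √(3.3540² + -0.2835²) = 3.3659 (running 11.7555)
  edge 6→7: √(0.8584² + 0.2313²) = 0.8890 (running 12.6445)
  edge 7→1: √(0.1320² + 1.7763²) = 1.7812 (running 14.4256)
Perimeter = 14.4256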